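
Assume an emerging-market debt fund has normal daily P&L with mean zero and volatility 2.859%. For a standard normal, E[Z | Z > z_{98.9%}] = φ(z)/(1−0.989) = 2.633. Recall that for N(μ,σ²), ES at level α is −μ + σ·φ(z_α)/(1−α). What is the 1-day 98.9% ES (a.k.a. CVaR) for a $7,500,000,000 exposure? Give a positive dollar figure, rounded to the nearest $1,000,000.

$565,000,000

ES = 2.859% × 2.633 = 7.528%.
On $7,500,000,000: 0.07528 × $7,500,000,000 = $564,600,000.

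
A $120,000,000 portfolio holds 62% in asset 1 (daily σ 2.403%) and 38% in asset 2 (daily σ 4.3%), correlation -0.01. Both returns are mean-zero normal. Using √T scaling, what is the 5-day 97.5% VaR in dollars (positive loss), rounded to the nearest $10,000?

σ_p = √(0.62²·2.403² + 0.38²·4.3² + 2·-0.01·0.62·0.38·2.403·4.3) = 2.200%.
σ_{5d} = 2.200% × √5 = 4.919%.
z(97.5%) = 1.960.
VaR = 1.960 × 4.919% = 9.641%; on $120,000,000 that is $11,569,200.

$11,570,000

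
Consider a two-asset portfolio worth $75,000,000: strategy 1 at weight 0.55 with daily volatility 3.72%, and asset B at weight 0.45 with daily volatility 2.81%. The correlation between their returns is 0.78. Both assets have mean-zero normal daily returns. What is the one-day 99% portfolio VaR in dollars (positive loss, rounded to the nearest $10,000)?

$5,470,000

σ_p² = 0.55²·3.72² + 0.45²·2.81² + 2·0.78·0.55·0.45·3.72·2.81 = 9.8211 (%²).
σ_p = √9.8211 = 3.134%.
At 99%, z = 2.326.
VaR = 2.326 × 3.134% = 7.290%; on $75,000,000 that is $5,467,500.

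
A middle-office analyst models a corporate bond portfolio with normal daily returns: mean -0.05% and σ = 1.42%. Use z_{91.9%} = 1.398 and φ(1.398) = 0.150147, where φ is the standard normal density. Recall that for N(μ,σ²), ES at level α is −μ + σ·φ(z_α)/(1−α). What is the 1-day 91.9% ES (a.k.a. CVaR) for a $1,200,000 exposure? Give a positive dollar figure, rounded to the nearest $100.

$32,200

Tail multiplier: φ(z)/(1−α) = 0.150147 / 0.081 = 1.854.
ES = −(-0.05%) + 1.42% × 1.854 = 2.683%.
On $1,200,000: 0.02683 × $1,200,000 = $32,196.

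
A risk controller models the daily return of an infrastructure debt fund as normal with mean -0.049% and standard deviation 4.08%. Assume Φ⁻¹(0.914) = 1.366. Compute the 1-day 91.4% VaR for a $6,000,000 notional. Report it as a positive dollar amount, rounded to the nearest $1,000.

VaR = −μ + z·σ = −(-0.049%) + 1.366 × 4.08% = 5.622%.
On $6,000,000: 0.05622 × $6,000,000 = $337,320.

$337,000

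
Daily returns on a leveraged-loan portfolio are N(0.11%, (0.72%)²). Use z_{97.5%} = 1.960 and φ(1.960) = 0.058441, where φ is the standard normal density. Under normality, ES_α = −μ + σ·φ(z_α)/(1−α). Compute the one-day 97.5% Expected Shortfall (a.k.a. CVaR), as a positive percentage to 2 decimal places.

1.57%

Tail multiplier: φ(z)/(1−α) = 0.058441 / 0.025 = 2.338.
ES = −(0.11%) + 0.72% × 2.338 = 1.573%.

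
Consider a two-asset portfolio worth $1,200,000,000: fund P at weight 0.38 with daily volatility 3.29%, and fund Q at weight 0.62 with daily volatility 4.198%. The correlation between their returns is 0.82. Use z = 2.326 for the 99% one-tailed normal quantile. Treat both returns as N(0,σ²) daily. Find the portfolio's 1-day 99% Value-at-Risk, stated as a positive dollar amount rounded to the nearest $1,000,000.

σ_p² = 0.38²·3.29² + 0.62²·4.198² + 2·0.82·0.38·0.62·3.29·4.198 = 13.6739 (%²).
σ_p = √13.6739 = 3.698%.
VaR = 2.326 × 3.698% = 8.602%; on $1,200,000,000 that is $103,224,000.

$103,000,000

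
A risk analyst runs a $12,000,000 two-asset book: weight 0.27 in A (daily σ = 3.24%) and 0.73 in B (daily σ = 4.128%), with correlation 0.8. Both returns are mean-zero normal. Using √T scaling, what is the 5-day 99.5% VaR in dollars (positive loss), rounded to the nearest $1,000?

σ_p = √(0.27²·3.24² + 0.73²·4.128² + 2·0.8·0.27·0.73·3.24·4.128) = 3.750%.
σ_{5d} = 3.750% × √5 = 8.385%.
z(99.5%) = 2.576.
VaR = 2.576 × 8.385% = 21.600%; on $12,000,000 that is $2,592,000.

$2,592,000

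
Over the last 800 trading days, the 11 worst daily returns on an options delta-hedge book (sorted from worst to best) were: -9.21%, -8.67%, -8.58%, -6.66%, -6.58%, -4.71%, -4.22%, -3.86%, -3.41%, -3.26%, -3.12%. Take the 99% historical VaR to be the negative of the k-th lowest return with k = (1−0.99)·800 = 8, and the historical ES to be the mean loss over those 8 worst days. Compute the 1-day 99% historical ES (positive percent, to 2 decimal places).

6.56%

The 8 worst returns sum to -52.49%.
ES = −(-52.49%) / 8 = 6.56125% ≈ 6.56%.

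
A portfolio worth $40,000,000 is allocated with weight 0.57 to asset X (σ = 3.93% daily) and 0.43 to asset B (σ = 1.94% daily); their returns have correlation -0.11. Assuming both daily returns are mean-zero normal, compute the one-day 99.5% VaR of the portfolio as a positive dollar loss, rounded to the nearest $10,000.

σ_p² = 0.57²·3.93² + 0.43²·1.94² + 2·-0.11·0.57·0.43·3.93·1.94 = 5.3028 (%²).
σ_p = √5.3028 = 2.303%.
At 99.5%, z = 2.576.
VaR = 2.576 × 2.303% = 5.933%; on $40,000,000 that is $2,373,200.

$2,370,000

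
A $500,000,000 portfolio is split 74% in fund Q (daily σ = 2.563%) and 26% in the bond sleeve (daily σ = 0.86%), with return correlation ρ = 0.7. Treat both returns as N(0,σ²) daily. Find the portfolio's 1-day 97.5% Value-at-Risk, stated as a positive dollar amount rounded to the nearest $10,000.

σ_p² = 0.74²·2.563² + 0.26²·0.86² + 2·0.7·0.74·0.26·2.563·0.86 = 4.2409 (%²).
σ_p = √4.2409 = 2.059%.
At 97.5%, z = 1.960.
VaR = 1.960 × 2.059% = 4.036%; on $500,000,000 that is $20,180,000.

$20,180,000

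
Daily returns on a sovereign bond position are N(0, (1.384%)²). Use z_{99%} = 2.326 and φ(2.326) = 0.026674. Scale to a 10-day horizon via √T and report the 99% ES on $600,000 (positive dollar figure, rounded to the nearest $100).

σ_{10d} = 1.384% × √10 = 4.377%.
ES multiplier = φ(z)/(1−α) = 0.026674/0.01 = 2.667.
ES = 4.377% × 2.667 = 11.673%; on $600,000: $70,038.

$70,000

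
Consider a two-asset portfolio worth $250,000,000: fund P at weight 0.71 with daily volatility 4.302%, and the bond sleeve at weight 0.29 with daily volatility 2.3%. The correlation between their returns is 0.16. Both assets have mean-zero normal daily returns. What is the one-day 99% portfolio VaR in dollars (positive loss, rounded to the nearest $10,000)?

σ_p² = 0.71²·4.302² + 0.29²·2.3² + 2·0.16·0.71·0.29·4.302·2.3 = 10.4263 (%²).
σ_p = √10.4263 = 3.229%.
At 99%, z = 2.326.
VaR = 2.326 × 3.229% = 7.511%; on $250,000,000 that is $18,777,500.

$18,780,000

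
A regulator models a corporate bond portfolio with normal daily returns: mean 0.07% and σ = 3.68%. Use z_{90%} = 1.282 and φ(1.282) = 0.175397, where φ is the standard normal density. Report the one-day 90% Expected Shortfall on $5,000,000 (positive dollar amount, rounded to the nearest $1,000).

Tail multiplier: φ(z)/(1−α) = 0.175397 / 0.1 = 1.754.
ES = −(0.07%) + 3.68% × 1.754 = 6.385%.
On $5,000,000: 0.06385 × $5,000,000 = $319,250.

$319,000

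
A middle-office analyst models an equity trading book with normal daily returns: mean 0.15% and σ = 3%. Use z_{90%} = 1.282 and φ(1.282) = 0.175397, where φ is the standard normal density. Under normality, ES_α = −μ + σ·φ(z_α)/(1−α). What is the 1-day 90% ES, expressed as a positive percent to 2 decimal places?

5.11%

Tail multiplier: φ(z)/(1−α) = 0.175397 / 0.1 = 1.754.
ES = −(0.15%) + 3% × 1.754 = 5.112%.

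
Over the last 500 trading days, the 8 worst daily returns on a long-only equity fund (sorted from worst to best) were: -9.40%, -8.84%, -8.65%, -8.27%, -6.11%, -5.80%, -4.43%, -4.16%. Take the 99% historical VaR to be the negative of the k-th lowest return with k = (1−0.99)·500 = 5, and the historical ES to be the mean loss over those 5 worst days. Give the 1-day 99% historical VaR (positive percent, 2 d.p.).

6.11%

k = 5; the 5th lowest return is -6.11%, so VaR = 6.11%.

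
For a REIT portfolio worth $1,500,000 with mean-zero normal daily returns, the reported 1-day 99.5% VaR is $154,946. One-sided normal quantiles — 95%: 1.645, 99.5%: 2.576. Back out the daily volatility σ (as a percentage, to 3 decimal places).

VaR as a fraction: $154,946 / $1,500,000 = 10.330%.
σ = VaR / z = 10.330% / 2.576 = 4.010%.

4.010%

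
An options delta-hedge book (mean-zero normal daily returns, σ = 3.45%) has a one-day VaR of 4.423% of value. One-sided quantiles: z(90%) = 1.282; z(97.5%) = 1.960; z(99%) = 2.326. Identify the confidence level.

Implied z = VaR/σ = 4.423 / 3.45 = 1.282.
This matches z(90%) = 1.282.

90%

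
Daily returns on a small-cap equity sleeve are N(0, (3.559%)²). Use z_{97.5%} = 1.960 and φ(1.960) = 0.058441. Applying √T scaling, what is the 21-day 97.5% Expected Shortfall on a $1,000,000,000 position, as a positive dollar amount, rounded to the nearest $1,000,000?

σ_{21d} = 3.559% × √21 = 16.309%.
ES multiplier = φ(z)/(1−α) = 0.058441/0.025 = 2.338.
ES = 16.309% × 2.338 = 38.130%; on $1,000,000,000: $381,300,000.

$381,000,000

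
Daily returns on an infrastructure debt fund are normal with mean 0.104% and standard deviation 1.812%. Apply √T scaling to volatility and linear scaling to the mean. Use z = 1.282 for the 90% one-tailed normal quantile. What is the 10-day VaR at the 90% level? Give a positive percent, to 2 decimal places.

6.31%

σ_{10d} = 1.812% × √10 = 5.730%; μ_{10d} = 10 × 0.104% = 1.040%.
VaR = −(1.040%) + 1.282 × 5.730% = 6.306%.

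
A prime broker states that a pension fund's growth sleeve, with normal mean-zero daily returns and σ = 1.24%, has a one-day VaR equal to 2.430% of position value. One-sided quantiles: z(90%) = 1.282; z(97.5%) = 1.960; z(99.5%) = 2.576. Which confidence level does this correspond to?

Implied z = VaR/σ = 2.430 / 1.24 = 1.960.
This matches z(97.5%) = 1.960.

97.5%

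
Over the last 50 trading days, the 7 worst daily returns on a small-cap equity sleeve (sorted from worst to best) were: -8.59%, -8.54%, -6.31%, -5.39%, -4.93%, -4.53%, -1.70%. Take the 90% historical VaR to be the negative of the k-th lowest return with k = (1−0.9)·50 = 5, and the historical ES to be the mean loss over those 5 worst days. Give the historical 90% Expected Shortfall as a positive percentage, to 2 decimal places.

6.75%

The 5 worst returns sum to -33.76%.
ES = −(-33.76%) / 5 = 6.752% ≈ 6.75%.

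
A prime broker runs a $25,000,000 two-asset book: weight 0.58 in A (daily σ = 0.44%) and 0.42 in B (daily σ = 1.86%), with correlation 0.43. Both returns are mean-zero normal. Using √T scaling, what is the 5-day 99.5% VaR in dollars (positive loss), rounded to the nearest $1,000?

σ_p = √(0.58²·0.44² + 0.42²·1.86² + 2·0.43·0.58·0.42·0.44·1.86) = 0.920%.
σ_{5d} = 0.920% × √5 = 2.057%.
z(99.5%) = 2.576.
VaR = 2.576 × 2.057% = 5.299%; on $25,000,000 that is $1,324,750.

$1,325,000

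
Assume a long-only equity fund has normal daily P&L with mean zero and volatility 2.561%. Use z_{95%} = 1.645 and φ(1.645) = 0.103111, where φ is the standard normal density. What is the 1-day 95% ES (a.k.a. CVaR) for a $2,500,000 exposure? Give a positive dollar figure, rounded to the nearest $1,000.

$132,000

Tail multiplier: φ(z)/(1−α) = 0.103111 / 0.05 = 2.062.
ES = 2.561% × 2.062 = 5.281%.
On $2,500,000: 0.05281 × $2,500,000 = $132,025.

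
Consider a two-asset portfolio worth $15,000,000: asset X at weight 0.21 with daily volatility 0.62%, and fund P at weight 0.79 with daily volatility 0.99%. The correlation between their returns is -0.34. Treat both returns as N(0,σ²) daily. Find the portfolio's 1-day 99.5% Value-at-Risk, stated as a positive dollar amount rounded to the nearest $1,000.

σ_p² = 0.21²·0.62² + 0.79²·0.99² + 2·-0.34·0.21·0.79·0.62·0.99 = 0.5594 (%²).
σ_p = √0.5594 = 0.748%.
At 99.5%, z = 2.576.
VaR = 2.576 × 0.748% = 1.927%; on $15,000,000 that is $289,050.

$289,000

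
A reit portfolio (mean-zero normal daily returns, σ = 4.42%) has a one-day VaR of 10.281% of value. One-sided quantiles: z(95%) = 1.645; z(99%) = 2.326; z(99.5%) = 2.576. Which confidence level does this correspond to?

Implied z = VaR/σ = 10.281 / 4.42 = 2.326.
This matches z(99%) = 2.326.

99%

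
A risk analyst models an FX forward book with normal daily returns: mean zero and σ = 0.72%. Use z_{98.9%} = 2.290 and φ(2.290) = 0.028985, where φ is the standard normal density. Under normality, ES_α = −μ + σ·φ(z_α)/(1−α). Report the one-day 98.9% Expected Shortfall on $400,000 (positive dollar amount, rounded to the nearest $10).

Tail multiplier: φ(z)/(1−α) = 0.028985 / 0.011 = 2.635.
ES = 0.72% × 2.635 = 1.897%.
On $400,000: 0.01897 × $400,000 = $7,588.

$7,590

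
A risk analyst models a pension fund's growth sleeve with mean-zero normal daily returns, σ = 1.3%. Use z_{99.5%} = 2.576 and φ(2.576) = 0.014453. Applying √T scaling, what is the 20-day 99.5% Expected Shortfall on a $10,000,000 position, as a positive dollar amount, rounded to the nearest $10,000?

σ_{20d} = 1.3% × √20 = 5.814%.
ES multiplier = φ(z)/(1−α) = 0.014453/0.005 = 2.891.
ES = 5.814% × 2.891 = 16.808%; on $10,000,000: $1,680,800.

$1,680,000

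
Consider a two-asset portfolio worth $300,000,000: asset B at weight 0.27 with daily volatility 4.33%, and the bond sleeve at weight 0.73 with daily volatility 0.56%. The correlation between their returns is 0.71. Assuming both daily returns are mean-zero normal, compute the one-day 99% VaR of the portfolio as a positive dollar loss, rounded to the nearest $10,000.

σ_p² = 0.27²·4.33² + 0.73²·0.56² + 2·0.71·0.27·0.73·4.33·0.56 = 2.2126 (%²).
σ_p = √2.2126 = 1.487%.
At 99%, z = 2.326.
VaR = 2.326 × 1.487% = 3.459%; on $300,000,000 that is $10,377,000.

$10,380,000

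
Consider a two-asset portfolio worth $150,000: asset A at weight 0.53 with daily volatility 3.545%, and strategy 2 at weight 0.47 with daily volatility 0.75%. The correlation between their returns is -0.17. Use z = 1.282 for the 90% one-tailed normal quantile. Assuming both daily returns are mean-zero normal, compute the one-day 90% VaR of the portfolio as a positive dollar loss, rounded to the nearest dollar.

$3,561

σ_p² = 0.53²·3.545² + 0.47²·0.75² + 2·-0.17·0.53·0.47·3.545·0.75 = 3.4292 (%²).
σ_p = √3.4292 = 1.852%.
VaR = 1.282 × 1.852% = 2.374%; on $150,000 that is $3,561.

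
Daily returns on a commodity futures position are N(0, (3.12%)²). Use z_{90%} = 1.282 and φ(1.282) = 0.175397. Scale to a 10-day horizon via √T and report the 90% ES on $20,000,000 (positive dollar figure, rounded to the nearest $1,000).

$3,461,000

σ_{10d} = 3.12% × √10 = 9.866%.
ES multiplier = φ(z)/(1−α) = 0.175397/0.1 = 1.754.
ES = 9.866% × 1.754 = 17.305%; on $20,000,000: $3,461,000.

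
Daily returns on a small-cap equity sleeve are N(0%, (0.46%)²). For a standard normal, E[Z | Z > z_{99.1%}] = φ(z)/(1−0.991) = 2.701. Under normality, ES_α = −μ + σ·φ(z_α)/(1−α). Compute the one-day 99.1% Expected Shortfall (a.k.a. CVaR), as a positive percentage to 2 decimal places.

ES = 0.46% × 2.701 = 1.242%.

1.24%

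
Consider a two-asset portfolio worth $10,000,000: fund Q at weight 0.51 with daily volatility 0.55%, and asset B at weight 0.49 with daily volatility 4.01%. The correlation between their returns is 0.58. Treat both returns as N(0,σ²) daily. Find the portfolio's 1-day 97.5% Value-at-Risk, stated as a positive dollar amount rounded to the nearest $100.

$419,400

σ_p² = 0.51²·0.55² + 0.49²·4.01² + 2·0.58·0.51·0.49·0.55·4.01 = 4.5789 (%²).
σ_p = √4.5789 = 2.140%.
At 97.5%, z = 1.960.
VaR = 1.960 × 2.140% = 4.194%; on $10,000,000 that is $419,400.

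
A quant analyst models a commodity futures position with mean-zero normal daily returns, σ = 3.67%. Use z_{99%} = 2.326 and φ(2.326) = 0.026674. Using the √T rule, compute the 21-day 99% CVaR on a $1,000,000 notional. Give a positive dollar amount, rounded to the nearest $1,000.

σ_{21d} = 3.67% × √21 = 16.818%.
ES multiplier = φ(z)/(1−α) = 0.026674/0.01 = 2.667.
ES = 16.818% × 2.667 = 44.854%; on $1,000,000: $448,540.

$449,000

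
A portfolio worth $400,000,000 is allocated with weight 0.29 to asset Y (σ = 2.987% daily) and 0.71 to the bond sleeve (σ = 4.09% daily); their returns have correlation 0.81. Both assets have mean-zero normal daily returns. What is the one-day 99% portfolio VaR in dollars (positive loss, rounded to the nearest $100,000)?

$33,900,000

σ_p² = 0.29²·2.987² + 0.71²·4.09² + 2·0.81·0.29·0.71·2.987·4.09 = 13.2580 (%²).
σ_p = √13.2580 = 3.641%.
At 99%, z = 2.326.
VaR = 2.326 × 3.641% = 8.469%; on $400,000,000 that is $33,876,000.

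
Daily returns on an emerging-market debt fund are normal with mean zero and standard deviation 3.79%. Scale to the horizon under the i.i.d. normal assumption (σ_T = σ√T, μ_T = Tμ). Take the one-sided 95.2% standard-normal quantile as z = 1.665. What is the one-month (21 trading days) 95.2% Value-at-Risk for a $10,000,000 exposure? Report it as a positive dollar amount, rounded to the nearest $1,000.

$2,892,000

σ_{21d} = 3.79% × √21 = 17.368%.
VaR = 1.665 × 17.368% = 28.918%.
On $10,000,000: 0.28918 × $10,000,000 = $2,891,800.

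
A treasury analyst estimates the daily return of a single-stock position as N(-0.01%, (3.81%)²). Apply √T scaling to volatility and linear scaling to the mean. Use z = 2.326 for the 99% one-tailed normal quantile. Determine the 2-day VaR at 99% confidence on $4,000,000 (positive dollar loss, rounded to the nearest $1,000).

$502,000

σ_{2d} = 3.81% × √2 = 5.388%; μ_{2d} = 2 × -0.01% = -0.020%.
VaR = −(-0.020%) + 2.326 × 5.388% = 12.552%.
On $4,000,000: 0.12552 × $4,000,000 = $502,080.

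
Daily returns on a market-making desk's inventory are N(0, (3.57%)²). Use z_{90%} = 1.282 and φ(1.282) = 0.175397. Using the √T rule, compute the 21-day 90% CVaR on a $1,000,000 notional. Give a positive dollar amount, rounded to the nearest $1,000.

$287,000

σ_{21d} = 3.57% × √21 = 16.360%.
ES multiplier = φ(z)/(1−α) = 0.175397/0.1 = 1.754.
ES = 16.360% × 1.754 = 28.695%; on $1,000,000: $286,950.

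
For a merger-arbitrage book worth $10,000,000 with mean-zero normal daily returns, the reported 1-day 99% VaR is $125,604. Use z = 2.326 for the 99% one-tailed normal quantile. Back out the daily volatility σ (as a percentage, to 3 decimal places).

VaR as a fraction: $125,604 / $10,000,000 = 1.256%.
σ = VaR / z = 1.256% / 2.326 = 0.540%.

0.540%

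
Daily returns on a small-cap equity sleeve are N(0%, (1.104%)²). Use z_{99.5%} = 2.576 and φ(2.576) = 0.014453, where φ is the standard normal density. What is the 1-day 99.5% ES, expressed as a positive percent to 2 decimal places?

Tail multiplier: φ(z)/(1−α) = 0.014453 / 0.005 = 2.891.
ES = 1.104% × 2.891 = 3.192%.

3.19%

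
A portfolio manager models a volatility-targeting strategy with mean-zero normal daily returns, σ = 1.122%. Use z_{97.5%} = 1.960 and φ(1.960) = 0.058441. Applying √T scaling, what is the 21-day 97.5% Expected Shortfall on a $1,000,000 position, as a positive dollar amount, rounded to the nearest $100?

$120,200

σ_{21d} = 1.122% × √21 = 5.142%.
ES multiplier = φ(z)/(1−α) = 0.058441/0.025 = 2.338.
ES = 5.142% × 2.338 = 12.022%; on $1,000,000: $120,220.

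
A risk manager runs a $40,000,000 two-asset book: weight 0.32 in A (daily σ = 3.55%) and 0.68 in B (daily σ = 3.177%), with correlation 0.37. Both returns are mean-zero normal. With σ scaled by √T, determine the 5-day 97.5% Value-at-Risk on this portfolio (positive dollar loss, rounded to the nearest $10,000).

σ_p = √(0.32²·3.55² + 0.68²·3.177² + 2·0.37·0.32·0.68·3.55·3.177) = 2.788%.
σ_{5d} = 2.788% × √5 = 6.234%.
z(97.5%) = 1.960.
VaR = 1.960 × 6.234% = 12.219%; on $40,000,000 that is $4,887,600.

$4,890,000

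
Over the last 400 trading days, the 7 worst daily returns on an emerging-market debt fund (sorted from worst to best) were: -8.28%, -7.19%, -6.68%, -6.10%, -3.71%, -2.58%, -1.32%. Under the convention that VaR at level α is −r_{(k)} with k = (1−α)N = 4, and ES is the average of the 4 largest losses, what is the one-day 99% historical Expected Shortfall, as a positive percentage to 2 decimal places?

The 4 worst returns sum to -28.25%.
ES = −(-28.25%) / 4 = 7.0625% ≈ 7.06%.

7.06%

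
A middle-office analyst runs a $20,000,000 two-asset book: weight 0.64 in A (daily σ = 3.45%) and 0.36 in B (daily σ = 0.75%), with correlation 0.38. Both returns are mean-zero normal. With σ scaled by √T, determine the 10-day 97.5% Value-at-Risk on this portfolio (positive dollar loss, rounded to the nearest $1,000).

$2,881,000

σ_p = √(0.64²·3.45² + 0.36²·0.75² + 2·0.38·0.64·0.36·3.45·0.75) = 2.324%.
σ_{10d} = 2.324% × √10 = 7.349%.
z(97.5%) = 1.960.
VaR = 1.960 × 7.349% = 14.404%; on $20,000,000 that is $2,880,800.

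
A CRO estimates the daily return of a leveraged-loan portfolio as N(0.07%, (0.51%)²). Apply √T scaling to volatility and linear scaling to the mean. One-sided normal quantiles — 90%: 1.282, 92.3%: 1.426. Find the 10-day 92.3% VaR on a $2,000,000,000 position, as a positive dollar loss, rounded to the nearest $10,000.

$32,000,000

σ_{10d} = 0.51% × √10 = 1.613%; μ_{10d} = 10 × 0.07% = 0.700%.
VaR = −(0.700%) + 1.426 × 1.613% = 1.600%.
On $2,000,000,000: 0.01600 × $2,000,000,000 = $32,000,000.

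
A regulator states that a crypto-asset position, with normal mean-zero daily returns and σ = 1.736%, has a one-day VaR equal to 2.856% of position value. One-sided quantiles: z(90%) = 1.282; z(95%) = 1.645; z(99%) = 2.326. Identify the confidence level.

Implied z = VaR/σ = 2.856 / 1.736 = 1.645.
This matches z(95%) = 1.645.

95%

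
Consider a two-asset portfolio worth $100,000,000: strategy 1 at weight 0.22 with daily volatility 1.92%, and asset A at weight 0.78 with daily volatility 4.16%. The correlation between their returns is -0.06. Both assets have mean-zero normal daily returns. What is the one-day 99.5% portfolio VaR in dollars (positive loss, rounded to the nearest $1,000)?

$8,364,000

σ_p² = 0.22²·1.92² + 0.78²·4.16² + 2·-0.06·0.22·0.78·1.92·4.16 = 10.5427 (%²).
σ_p = √10.5427 = 3.247%.
At 99.5%, z = 2.576.
VaR = 2.576 × 3.247% = 8.364%; on $100,000,000 that is $8,364,000.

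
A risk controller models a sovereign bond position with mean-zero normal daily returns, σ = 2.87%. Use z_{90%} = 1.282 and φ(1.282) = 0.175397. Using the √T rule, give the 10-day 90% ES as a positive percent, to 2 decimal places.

15.92%

σ_{10d} = 2.87% × √10 = 9.076%.
ES multiplier = φ(z)/(1−α) = 0.175397/0.1 = 1.754.
ES = 9.076% × 1.754 = 15.919%.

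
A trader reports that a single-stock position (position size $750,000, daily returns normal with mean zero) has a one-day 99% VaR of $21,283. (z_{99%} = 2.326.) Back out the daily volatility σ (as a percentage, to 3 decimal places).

1.220%

VaR as a fraction: $21,283 / $750,000 = 2.838%.
σ = VaR / z = 2.838% / 2.326 = 1.220%.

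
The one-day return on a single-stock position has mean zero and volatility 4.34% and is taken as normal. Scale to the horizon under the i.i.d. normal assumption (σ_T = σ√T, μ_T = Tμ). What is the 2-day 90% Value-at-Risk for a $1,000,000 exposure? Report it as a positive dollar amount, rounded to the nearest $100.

At 90%, z = 1.282.
σ_{2d} = 4.34% × √2 = 6.138%.
VaR = 1.282 × 6.138% = 7.869%.
On $1,000,000: 0.07869 × $1,000,000 = $78,690.

$78,700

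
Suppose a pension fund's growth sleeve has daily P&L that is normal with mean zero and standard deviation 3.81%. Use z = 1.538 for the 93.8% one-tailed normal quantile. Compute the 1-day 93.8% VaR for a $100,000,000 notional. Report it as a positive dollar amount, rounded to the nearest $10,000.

$5,860,000

VaR = z·σ = 1.538 × 3.81% = 5.860%.
On $100,000,000: 0.05860 × $100,000,000 = $5,860,000.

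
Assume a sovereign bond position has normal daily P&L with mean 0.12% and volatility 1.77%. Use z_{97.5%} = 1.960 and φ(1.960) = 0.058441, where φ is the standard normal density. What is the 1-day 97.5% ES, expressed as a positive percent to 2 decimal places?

4.02%

Tail multiplier: φ(z)/(1−α) = 0.058441 / 0.025 = 2.338.
ES = −(0.12%) + 1.77% × 2.338 = 4.018%.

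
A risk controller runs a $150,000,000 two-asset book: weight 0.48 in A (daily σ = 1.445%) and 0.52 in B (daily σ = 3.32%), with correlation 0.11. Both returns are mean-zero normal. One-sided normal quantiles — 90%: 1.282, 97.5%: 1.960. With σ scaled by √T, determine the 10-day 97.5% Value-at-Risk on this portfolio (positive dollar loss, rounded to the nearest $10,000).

$17,940,000

σ_p = √(0.48²·1.445² + 0.52²·3.32² + 2·0.11·0.48·0.52·1.445·3.32) = 1.930%.
σ_{10d} = 1.930% × √10 = 6.103%.
VaR = 1.960 × 6.103% = 11.962%; on $150,000,000 that is $17,943,000.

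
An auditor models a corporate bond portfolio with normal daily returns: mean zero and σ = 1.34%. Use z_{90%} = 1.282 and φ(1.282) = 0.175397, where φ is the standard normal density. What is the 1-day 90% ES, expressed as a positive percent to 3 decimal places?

2.350%

Tail multiplier: φ(z)/(1−α) = 0.175397 / 0.1 = 1.754.
ES = 1.34% × 1.754 = 2.350%.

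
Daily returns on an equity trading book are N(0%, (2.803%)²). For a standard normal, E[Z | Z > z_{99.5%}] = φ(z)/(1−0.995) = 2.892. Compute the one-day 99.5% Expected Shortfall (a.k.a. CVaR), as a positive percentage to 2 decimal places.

ES = 2.803% × 2.892 = 8.106%.

8.11%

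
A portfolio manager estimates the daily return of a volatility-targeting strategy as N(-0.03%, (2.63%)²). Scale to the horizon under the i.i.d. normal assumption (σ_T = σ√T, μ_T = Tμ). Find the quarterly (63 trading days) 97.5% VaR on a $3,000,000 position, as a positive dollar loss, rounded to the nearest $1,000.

$1,284,000

At 97.5%, z = 1.960.
σ_{63d} = 2.63% × √63 = 20.875%; μ_{63d} = 63 × -0.03% = -1.890%.
VaR = −(-1.890%) + 1.960 × 20.875% = 42.805%.
On $3,000,000: 0.42805 × $3,000,000 = $1,284,150.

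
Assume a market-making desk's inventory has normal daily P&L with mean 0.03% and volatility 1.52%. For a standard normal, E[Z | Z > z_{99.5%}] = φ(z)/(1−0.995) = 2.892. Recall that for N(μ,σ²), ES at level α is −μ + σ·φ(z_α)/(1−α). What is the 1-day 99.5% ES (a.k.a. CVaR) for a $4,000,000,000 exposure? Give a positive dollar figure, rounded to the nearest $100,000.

$174,600,000

ES = −(0.03%) + 1.52% × 2.892 = 4.366%.
On $4,000,000,000: 0.04366 × $4,000,000,000 = $174,640,000.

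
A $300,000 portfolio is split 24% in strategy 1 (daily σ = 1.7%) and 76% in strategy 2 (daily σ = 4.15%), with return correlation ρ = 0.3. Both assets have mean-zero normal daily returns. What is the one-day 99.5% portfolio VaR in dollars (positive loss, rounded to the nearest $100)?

$25,500

σ_p² = 0.24²·1.7² + 0.76²·4.15² + 2·0.3·0.24·0.76·1.7·4.15 = 10.8863 (%²).
σ_p = √10.8863 = 3.299%.
At 99.5%, z = 2.576.
VaR = 2.576 × 3.299% = 8.498%; on $300,000 that is $25,494.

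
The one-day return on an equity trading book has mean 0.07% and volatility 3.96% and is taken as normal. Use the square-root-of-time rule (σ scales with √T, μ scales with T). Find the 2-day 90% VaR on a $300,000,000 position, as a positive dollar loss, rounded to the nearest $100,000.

$21,100,000

At 90%, z = 1.282.
σ_{2d} = 3.96% × √2 = 5.600%; μ_{2d} = 2 × 0.07% = 0.140%.
VaR = −(0.140%) + 1.282 × 5.600% = 7.039%.
On $300,000,000: 0.07039 × $300,000,000 = $21,117,000.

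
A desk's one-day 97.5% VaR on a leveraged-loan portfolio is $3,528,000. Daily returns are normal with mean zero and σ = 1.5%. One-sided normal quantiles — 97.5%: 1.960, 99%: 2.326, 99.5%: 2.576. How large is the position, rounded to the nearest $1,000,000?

VaR as a fraction of value: z·σ = 1.960 × 1.5% = 2.94%.
Position = $3,528,000 / 0.0294 = $120,000,000.

$120,000,000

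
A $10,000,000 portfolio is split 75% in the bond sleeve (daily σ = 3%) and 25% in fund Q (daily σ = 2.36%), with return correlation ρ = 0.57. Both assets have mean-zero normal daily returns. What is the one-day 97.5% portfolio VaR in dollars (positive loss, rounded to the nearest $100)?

σ_p² = 0.75²·3² + 0.25²·2.36² + 2·0.57·0.75·0.25·3·2.36 = 6.9239 (%²).
σ_p = √6.9239 = 2.631%.
At 97.5%, z = 1.960.
VaR = 1.960 × 2.631% = 5.157%; on $10,000,000 that is $515,700.

$515,700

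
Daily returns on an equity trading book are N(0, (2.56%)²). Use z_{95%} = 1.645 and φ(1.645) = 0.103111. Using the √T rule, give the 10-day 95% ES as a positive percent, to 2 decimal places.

σ_{10d} = 2.56% × √10 = 8.095%.
ES multiplier = φ(z)/(1−α) = 0.103111/0.05 = 2.062.
ES = 8.095% × 2.062 = 16.692%.

16.69%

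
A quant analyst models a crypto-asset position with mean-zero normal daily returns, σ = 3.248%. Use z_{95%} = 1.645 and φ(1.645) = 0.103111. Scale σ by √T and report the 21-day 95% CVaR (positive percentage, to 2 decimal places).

30.69%

σ_{21d} = 3.248% × √21 = 14.884%.
ES multiplier = φ(z)/(1−α) = 0.103111/0.05 = 2.062.
ES = 14.884% × 2.062 = 30.691%.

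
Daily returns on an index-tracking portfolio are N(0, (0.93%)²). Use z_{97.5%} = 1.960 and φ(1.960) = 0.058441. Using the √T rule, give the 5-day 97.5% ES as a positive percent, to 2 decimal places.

4.86%

σ_{5d} = 0.93% × √5 = 2.080%.
ES multiplier = φ(z)/(1−α) = 0.058441/0.025 = 2.338.
ES = 2.080% × 2.338 = 4.863%.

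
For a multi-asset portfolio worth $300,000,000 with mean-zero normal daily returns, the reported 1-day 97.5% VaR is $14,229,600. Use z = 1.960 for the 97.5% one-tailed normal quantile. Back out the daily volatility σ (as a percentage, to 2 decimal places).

VaR as a fraction: $14,229,600 / $300,000,000 = 4.743%.
σ = VaR / z = 4.743% / 1.960 = 2.420%.

2.42%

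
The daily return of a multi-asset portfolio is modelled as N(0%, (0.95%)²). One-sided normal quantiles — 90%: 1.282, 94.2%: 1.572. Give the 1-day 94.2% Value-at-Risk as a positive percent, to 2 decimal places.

VaR = z·σ = 1.572 × 0.95% = 1.493%.

1.49%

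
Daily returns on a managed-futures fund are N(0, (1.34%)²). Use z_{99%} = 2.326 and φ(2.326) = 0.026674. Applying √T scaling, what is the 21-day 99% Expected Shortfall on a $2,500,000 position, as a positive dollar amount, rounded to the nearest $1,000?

σ_{21d} = 1.34% × √21 = 6.141%.
ES multiplier = φ(z)/(1−α) = 0.026674/0.01 = 2.667.
ES = 6.141% × 2.667 = 16.378%; on $2,500,000: $409,450.

$409,000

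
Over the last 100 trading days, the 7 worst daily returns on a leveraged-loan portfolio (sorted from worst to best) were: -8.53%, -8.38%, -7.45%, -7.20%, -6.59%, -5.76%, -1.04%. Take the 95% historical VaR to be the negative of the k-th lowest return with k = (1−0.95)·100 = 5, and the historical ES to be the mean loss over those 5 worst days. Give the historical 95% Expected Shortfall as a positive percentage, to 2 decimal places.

7.63%

The 5 worst returns sum to -38.15%.
ES = −(-38.15%) / 5 = 7.63%.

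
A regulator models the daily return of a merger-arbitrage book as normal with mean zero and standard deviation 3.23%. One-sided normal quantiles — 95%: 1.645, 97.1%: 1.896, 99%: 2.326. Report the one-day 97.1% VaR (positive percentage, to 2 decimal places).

6.12%

VaR = z·σ = 1.896 × 3.23% = 6.124%.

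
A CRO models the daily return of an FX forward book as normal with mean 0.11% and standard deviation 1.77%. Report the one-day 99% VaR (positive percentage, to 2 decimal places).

At 99% one-sided, z = 2.326.
VaR = −μ + z·σ = −(0.11%) + 2.326 × 1.77% = 4.007%.

4.01%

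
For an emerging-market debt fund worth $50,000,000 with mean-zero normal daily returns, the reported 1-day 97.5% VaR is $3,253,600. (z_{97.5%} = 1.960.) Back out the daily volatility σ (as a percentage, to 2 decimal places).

3.32%

VaR as a fraction: $3,253,600 / $50,000,000 = 6.507%.
σ = VaR / z = 6.507% / 1.960 = 3.320%.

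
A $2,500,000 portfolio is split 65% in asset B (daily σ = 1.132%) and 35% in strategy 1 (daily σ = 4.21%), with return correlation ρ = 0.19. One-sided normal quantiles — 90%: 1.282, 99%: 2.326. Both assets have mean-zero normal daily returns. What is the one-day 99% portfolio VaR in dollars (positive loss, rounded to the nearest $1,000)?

σ_p² = 0.65²·1.132² + 0.35²·4.21² + 2·0.19·0.65·0.35·1.132·4.21 = 3.1246 (%²).
σ_p = √3.1246 = 1.768%.
VaR = 2.326 × 1.768% = 4.112%; on $2,500,000 that is $102,800.

$103,000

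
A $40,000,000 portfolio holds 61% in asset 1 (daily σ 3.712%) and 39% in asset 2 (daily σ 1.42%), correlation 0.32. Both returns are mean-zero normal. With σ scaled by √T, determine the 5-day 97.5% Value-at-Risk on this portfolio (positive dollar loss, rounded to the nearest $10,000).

σ_p = √(0.61²·3.712² + 0.39²·1.42² + 2·0.32·0.61·0.39·3.712·1.42) = 2.497%.
σ_{5d} = 2.497% × √5 = 5.583%.
z(97.5%) = 1.960.
VaR = 1.960 × 5.583% = 10.943%; on $40,000,000 that is $4,377,200.

$4,380,000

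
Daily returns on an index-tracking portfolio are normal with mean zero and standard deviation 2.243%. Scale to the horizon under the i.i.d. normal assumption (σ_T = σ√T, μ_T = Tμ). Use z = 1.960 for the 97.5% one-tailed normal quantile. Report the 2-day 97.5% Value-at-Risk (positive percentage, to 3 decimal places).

σ_{2d} = 2.243% × √2 = 3.172%.
VaR = 1.960 × 3.172% = 6.217%.

6.217%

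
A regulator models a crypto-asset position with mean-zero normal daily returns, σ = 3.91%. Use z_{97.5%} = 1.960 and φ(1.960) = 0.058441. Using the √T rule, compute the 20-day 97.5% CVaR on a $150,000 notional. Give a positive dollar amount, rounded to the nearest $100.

$61,300

σ_{20d} = 3.91% × √20 = 17.486%.
ES multiplier = φ(z)/(1−α) = 0.058441/0.025 = 2.338.
ES = 17.486% × 2.338 = 40.882%; on $150,000: $61,323.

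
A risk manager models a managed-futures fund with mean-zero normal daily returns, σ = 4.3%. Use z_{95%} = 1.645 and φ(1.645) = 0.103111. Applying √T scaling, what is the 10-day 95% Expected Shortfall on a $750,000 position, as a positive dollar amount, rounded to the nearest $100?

σ_{10d} = 4.3% × √10 = 13.598%.
ES multiplier = φ(z)/(1−α) = 0.103111/0.05 = 2.062.
ES = 13.598% × 2.062 = 28.039%; on $750,000: $210,293.

$210,300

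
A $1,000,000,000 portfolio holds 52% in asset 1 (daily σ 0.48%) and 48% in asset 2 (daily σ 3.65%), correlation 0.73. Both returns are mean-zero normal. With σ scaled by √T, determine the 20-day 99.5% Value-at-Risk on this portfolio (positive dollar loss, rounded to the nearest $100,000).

σ_p = √(0.52²·0.48² + 0.48²·3.65² + 2·0.73·0.52·0.48·0.48·3.65) = 1.942%.
σ_{20d} = 1.942% × √20 = 8.685%.
z(99.5%) = 2.576.
VaR = 2.576 × 8.685% = 22.373%; on $1,000,000,000 that is $223,730,000.

$223,700,000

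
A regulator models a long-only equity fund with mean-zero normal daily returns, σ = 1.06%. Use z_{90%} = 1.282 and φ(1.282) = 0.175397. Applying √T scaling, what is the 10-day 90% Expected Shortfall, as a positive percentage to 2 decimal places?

5.88%

σ_{10d} = 1.06% × √10 = 3.352%.
ES multiplier = φ(z)/(1−α) = 0.175397/0.1 = 1.754.
ES = 3.352% × 1.754 = 5.879%.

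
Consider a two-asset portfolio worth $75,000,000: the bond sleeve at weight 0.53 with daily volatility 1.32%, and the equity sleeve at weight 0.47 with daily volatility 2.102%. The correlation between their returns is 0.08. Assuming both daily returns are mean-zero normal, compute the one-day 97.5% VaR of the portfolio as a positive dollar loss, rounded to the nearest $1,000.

$1,845,000

σ_p² = 0.53²·1.32² + 0.47²·2.102² + 2·0.08·0.53·0.47·1.32·2.102 = 1.5761 (%²).
σ_p = √1.5761 = 1.255%.
At 97.5%, z = 1.960.
VaR = 1.960 × 1.255% = 2.460%; on $75,000,000 that is $1,845,000.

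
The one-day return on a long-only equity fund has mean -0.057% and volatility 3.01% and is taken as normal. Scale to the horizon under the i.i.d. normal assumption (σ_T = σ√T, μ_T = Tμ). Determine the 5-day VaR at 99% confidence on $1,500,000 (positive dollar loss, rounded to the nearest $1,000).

At 99%, z = 2.326.
σ_{5d} = 3.01% × √5 = 6.731%; μ_{5d} = 5 × -0.057% = -0.285%.
VaR = −(-0.285%) + 2.326 × 6.731% = 15.941%.
On $1,500,000: 0.15941 × $1,500,000 = $239,115.

$239,000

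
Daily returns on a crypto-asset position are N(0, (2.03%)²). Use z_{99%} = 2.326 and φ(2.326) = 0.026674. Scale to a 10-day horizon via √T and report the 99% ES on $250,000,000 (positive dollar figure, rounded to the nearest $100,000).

$42,800,000

σ_{10d} = 2.03% × √10 = 6.419%.
ES multiplier = φ(z)/(1−α) = 0.026674/0.01 = 2.667.
ES = 6.419% × 2.667 = 17.119%; on $250,000,000: $42,797,500.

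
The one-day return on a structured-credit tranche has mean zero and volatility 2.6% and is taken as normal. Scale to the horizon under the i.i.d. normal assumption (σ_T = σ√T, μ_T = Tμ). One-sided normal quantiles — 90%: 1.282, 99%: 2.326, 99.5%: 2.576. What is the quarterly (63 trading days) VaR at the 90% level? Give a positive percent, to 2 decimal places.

26.46%

σ_{63d} = 2.6% × √63 = 20.637%.
VaR = 1.282 × 20.637% = 26.457%.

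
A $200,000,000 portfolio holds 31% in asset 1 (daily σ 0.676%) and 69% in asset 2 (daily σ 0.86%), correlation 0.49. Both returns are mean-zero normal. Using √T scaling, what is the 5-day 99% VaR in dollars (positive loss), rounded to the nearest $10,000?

$7,490,000

σ_p = √(0.31²·0.676² + 0.69²·0.86² + 2·0.49·0.31·0.69·0.676·0.86) = 0.720%.
σ_{5d} = 0.720% × √5 = 1.610%.
z(99%) = 2.326.
VaR = 2.326 × 1.610% = 3.745%; on $200,000,000 that is $7,490,000.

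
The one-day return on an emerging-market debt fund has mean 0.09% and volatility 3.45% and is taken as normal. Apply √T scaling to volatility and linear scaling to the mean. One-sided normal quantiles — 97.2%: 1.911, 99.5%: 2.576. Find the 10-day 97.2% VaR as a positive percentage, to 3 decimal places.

19.949%

σ_{10d} = 3.45% × √10 = 10.910%; μ_{10d} = 10 × 0.09% = 0.900%.
VaR = −(0.900%) + 1.911 × 10.910% = 19.949%.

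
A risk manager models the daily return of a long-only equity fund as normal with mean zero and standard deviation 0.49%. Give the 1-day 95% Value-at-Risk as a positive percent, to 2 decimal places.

At 95% one-sided, z = 1.645.
VaR = z·σ = 1.645 × 0.49% = 0.806%.

0.81%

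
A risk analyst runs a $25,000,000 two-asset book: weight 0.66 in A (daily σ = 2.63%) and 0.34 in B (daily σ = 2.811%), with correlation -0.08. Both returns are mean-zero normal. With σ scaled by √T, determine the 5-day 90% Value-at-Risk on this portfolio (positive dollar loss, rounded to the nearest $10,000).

σ_p = √(0.66²·2.63² + 0.34²·2.811² + 2·-0.08·0.66·0.34·2.63·2.811) = 1.913%.
σ_{5d} = 1.913% × √5 = 4.278%.
z(90%) = 1.282.
VaR = 1.282 × 4.278% = 5.484%; on $25,000,000 that is $1,371,000.

$1,370,000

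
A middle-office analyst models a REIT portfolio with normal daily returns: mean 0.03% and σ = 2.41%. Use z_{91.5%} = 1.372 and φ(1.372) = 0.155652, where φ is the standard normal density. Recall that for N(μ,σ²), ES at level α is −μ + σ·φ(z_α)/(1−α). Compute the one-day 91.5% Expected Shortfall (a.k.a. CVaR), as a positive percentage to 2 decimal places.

Tail multiplier: φ(z)/(1−α) = 0.155652 / 0.085 = 1.831.
ES = −(0.03%) + 2.41% × 1.831 = 4.383%.

4.38%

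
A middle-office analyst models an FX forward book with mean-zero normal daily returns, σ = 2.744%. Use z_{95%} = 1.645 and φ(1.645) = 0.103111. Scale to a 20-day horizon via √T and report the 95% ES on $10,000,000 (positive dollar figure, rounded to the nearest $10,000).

$2,530,000

σ_{20d} = 2.744% × √20 = 12.272%.
ES multiplier = φ(z)/(1−α) = 0.103111/0.05 = 2.062.
ES = 12.272% × 2.062 = 25.305%; on $10,000,000: $2,530,500.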